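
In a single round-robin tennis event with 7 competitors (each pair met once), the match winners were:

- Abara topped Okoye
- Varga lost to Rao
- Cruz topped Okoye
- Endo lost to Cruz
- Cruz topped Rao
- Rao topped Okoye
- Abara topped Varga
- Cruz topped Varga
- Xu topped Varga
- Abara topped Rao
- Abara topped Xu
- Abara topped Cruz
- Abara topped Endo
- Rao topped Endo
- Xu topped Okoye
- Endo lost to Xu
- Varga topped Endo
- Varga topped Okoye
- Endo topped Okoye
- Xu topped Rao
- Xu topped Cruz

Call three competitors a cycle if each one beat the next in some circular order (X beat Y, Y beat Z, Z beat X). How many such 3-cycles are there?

Win totals: Xu 5, Rao 3, Okoye 0, Abara 6, Cruz 4, Endo 1, Varga 2.
A competitor with w wins dominates both others in C(w,2) triples; summing gives 10 + 3 + 0 + 15 + 6 + 0 + 1 = 35 transitive triples.
Total triples C(7,3) = 35, so cyclic triples = 35 − 35 = 0.

0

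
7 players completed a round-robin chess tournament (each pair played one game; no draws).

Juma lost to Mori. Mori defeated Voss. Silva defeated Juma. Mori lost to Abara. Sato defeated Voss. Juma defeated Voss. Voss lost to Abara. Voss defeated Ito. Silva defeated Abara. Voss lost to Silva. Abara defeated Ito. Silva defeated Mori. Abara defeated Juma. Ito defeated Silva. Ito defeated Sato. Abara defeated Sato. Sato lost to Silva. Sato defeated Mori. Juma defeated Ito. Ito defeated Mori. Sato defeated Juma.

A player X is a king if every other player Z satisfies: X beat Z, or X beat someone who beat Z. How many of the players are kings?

Abara reaches everyone (king).
Silva reaches everyone (king).
Mori cannot reach Abara, Silva, Sato in two steps.
Voss cannot reach Abara, Juma in two steps.
Ito reaches everyone (king).
Juma cannot reach Abara in two steps.
Sato cannot reach Abara, Silva in two steps.
Kings: Abara, Silva, Ito — 3.

3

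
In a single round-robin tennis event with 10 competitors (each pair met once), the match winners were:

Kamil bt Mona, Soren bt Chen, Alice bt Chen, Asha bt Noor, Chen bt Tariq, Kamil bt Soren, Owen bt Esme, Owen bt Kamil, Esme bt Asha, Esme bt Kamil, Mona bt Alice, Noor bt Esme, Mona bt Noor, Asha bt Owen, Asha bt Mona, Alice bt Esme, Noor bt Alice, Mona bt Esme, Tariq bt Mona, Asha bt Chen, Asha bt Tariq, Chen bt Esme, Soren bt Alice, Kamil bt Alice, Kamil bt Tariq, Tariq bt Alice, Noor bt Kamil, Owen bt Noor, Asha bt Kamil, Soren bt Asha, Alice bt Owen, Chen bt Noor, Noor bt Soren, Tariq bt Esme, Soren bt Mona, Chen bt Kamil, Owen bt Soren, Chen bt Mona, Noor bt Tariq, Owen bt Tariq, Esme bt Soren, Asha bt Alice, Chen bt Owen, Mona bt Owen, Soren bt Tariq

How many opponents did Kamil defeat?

Kamil's results: beat Soren, Alice, Mona, Tariq; lost to Noor, Asha, Owen, Esme, Chen.
That is 4 wins.

4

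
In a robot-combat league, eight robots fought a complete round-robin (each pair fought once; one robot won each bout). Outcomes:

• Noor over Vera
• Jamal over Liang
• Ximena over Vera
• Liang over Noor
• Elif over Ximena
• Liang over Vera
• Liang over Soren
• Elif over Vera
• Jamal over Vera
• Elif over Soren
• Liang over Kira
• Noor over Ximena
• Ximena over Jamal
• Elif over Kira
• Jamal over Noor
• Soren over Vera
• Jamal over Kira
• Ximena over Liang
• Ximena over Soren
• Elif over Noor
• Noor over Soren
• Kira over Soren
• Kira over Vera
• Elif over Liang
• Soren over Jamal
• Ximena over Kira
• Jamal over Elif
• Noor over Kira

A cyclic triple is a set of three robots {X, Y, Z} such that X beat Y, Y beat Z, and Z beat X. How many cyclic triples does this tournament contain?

Win totals: Elif 6, Kira 2, Liang 4, Jamal 5, Ximena 5, Soren 2, Noor 4, Vera 0.
A robot with w wins dominates both others in C(w,2) triples; summing gives 15 + 1 + 6 + 10 + 10 + 1 + 6 + 0 = 49 transitive triples.
Total triples C(8,3) = 56, so cyclic triples = 56 − 49 = 7.

7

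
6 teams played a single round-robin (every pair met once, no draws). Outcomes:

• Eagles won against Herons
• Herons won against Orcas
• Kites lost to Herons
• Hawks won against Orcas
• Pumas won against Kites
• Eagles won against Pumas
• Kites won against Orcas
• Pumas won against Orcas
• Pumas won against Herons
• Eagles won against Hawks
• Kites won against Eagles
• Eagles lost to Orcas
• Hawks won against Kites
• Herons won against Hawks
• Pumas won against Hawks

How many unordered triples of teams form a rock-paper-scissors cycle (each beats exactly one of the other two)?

Of the C(6,3) = 20 triples, the cyclic ones are: {Orcas, Hawks, Eagles}; {Orcas, Pumas, Eagles}; {Orcas, Eagles, Herons}; {Kites, Hawks, Eagles}; {Kites, Pumas, Eagles}; {Kites, Eagles, Herons}.
That is 6.

6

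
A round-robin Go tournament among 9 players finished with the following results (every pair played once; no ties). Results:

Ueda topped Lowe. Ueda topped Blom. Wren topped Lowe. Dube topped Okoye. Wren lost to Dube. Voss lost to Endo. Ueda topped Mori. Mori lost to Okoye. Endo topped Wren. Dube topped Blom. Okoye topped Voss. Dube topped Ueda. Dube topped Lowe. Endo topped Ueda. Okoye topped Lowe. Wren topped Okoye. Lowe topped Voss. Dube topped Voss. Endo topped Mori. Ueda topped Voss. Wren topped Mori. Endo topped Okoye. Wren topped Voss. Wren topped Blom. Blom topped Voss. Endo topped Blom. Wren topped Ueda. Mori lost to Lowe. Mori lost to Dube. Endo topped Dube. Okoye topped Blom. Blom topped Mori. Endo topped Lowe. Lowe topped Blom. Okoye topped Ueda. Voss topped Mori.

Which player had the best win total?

Win totals: Mori 0, Wren 6, Lowe 3, Endo 8, Blom 2, Okoye 5, Dube 7, Ueda 4, Voss 1.
Endo leads with 8 wins (next highest: 7).

Endo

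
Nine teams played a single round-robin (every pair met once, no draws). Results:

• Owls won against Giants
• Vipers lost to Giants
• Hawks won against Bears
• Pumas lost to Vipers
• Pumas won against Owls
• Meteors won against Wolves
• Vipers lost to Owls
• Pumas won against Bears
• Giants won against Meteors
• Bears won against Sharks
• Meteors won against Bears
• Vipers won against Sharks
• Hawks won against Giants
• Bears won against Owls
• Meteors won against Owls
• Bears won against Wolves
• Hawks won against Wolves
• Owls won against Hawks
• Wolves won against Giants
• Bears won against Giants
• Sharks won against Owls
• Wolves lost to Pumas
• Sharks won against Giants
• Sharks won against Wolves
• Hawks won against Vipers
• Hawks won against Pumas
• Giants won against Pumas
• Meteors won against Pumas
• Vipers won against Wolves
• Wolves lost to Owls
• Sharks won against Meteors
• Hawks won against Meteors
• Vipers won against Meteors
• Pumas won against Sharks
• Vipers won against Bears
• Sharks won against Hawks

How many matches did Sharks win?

Sharks' results: beat Wolves, Hawks, Meteors, Giants, Owls; lost to Vipers, Bears, Pumas.
That is 5 wins.

5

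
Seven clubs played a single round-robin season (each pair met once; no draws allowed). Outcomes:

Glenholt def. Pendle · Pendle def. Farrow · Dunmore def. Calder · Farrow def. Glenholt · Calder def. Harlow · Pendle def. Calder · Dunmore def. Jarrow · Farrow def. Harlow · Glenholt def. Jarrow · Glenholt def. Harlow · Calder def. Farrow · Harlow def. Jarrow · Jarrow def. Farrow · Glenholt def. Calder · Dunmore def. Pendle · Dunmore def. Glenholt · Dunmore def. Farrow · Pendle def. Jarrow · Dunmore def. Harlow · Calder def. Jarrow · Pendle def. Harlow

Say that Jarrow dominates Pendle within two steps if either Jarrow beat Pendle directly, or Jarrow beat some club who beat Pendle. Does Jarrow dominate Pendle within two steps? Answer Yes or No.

Jarrow did not beat Pendle directly.
Jarrow beat Farrow, but each of them lost to Pendle. No two-step path.

No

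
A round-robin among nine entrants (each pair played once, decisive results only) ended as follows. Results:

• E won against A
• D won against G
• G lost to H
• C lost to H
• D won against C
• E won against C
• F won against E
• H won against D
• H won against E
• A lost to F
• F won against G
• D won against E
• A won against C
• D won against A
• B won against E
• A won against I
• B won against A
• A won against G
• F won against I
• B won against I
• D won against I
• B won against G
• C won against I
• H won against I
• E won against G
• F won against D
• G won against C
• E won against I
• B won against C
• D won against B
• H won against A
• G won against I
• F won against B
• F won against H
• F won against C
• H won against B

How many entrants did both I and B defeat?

I beat: no one.
B beat: A, C, E, G, I.
No one was beaten by both.

0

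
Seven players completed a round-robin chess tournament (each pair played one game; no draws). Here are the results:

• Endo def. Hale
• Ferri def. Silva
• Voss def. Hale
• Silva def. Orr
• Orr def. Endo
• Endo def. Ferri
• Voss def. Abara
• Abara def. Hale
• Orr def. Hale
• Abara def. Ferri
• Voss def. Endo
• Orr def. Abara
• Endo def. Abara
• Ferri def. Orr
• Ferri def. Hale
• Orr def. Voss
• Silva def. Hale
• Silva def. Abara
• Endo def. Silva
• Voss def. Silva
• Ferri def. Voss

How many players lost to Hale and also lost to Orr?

0

Hale beat: no one.
Orr beat: Endo, Voss, Abara, Hale.
No one was beaten by both.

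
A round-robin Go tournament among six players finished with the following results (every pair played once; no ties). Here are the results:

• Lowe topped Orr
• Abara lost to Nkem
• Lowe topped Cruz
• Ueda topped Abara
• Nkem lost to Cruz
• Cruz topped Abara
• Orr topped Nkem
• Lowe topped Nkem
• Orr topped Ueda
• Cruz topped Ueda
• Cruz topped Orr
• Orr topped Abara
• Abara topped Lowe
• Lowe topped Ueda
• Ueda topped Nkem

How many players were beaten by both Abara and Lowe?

0

Abara beat: Lowe.
Lowe beat: Cruz, Nkem, Ueda, Orr.
No one was beaten by both.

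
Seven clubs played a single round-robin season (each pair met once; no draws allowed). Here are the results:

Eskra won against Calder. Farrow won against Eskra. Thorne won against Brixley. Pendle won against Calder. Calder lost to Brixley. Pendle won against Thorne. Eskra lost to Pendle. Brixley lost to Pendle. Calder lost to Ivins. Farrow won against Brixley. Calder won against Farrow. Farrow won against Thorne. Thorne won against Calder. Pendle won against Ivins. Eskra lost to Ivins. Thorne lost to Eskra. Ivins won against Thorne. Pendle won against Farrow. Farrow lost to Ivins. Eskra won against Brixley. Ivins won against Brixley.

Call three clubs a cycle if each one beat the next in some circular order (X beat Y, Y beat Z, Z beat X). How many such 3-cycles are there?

Win totals: Eskra 3, Ivins 5, Thorne 2, Brixley 1, Pendle 6, Calder 1, Farrow 3.
A club with w wins dominates both others in C(w,2) triples; summing gives 3 + 10 + 1 + 0 + 15 + 0 + 3 = 32 transitive triples.
Total triples C(7,3) = 35, so cyclic triples = 35 − 32 = 3.

3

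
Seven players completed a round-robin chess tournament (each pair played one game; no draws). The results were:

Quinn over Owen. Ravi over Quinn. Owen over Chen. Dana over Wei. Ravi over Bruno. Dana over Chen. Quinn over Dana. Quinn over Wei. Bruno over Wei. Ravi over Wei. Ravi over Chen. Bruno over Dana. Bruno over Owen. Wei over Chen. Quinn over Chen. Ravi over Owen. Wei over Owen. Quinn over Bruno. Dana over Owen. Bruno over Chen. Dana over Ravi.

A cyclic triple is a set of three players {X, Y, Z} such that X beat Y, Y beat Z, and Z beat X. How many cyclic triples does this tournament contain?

2

Win totals: Dana 4, Owen 1, Chen 0, Quinn 5, Bruno 4, Ravi 5, Wei 2.
A player with w wins dominates both others in C(w,2) triples; summing gives 6 + 0 + 0 + 10 + 6 + 10 + 1 = 33 transitive triples.
Total triples C(7,3) = 35, so cyclic triples = 35 − 33 = 2.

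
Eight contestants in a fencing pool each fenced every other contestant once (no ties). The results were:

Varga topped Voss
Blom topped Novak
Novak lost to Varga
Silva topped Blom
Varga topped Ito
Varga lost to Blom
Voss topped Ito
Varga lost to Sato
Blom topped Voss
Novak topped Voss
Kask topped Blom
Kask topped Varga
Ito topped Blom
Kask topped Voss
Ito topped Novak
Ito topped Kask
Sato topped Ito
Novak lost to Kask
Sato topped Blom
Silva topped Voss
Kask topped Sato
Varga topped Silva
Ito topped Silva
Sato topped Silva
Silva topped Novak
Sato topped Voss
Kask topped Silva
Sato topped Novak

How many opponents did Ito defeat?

Ito's results: beat Blom, Silva, Kask, Novak; lost to Voss, Varga, Sato.
That is 4 wins.

4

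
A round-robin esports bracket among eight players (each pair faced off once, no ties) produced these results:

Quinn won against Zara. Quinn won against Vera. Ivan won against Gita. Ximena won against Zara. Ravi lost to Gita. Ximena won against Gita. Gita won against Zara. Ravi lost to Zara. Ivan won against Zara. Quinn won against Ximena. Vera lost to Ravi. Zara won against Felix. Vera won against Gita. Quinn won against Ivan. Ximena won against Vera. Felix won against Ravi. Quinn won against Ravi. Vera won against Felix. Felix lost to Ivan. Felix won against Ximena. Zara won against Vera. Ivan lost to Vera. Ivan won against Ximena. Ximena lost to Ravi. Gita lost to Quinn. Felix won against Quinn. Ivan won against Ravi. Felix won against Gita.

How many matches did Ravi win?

Ravi's results: beat Ximena, Vera; lost to Gita, Zara, Felix, Ivan, Quinn.
That is 2 wins.

2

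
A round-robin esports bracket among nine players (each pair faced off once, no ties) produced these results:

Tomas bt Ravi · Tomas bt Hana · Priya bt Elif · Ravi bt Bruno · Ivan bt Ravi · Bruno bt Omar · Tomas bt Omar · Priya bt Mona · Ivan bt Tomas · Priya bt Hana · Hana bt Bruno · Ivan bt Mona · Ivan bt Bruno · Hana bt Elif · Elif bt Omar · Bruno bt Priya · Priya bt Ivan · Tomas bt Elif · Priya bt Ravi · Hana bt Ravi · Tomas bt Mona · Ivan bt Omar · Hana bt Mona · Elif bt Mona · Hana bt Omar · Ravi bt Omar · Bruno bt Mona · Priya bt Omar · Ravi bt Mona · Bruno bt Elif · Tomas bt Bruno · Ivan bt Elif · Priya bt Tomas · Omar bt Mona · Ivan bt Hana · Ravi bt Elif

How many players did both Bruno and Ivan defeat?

Bruno beat: Omar, Mona, Elif, Priya.
Ivan beat: Omar, Mona, Tomas, Elif, Bruno, Hana, Ravi.
Both beat: Omar, Mona, Elif — 3.

3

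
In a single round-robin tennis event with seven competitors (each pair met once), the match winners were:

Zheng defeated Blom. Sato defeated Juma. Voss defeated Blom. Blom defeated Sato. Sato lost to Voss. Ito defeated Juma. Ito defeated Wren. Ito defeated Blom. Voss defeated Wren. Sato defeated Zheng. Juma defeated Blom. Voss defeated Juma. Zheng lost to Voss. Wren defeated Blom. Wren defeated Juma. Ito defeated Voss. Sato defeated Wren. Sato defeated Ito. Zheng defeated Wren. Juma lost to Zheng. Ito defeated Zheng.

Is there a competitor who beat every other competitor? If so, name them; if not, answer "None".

None

Highest win total is Voss with 5 (out of 6 possible).
Voss lost to Ito, so no competitor went undefeated.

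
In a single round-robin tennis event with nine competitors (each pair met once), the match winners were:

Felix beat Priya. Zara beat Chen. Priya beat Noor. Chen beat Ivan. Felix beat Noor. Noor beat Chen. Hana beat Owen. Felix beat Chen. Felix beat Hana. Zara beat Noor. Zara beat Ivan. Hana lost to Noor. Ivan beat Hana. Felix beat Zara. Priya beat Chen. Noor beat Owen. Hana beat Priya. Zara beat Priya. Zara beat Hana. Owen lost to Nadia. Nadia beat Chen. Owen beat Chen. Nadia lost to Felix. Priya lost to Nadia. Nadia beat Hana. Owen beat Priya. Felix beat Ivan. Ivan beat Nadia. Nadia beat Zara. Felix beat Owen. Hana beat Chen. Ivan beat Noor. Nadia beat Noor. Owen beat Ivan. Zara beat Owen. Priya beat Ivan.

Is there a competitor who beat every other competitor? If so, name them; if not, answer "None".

Felix

Felix has 8 wins out of 8 opponents — a perfect record.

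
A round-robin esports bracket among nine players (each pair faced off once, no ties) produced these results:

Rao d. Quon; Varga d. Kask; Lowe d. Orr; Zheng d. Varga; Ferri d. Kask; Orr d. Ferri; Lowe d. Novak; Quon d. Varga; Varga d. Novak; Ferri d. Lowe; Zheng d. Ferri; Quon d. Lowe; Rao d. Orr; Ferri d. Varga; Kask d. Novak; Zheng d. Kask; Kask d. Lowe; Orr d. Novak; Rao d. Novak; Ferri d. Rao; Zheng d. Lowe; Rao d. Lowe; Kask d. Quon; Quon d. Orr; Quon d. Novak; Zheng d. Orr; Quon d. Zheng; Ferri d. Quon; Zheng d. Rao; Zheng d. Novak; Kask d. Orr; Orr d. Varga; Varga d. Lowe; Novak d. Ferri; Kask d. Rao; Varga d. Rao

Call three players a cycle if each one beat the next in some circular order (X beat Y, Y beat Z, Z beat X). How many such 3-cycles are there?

17

Win totals: Varga 4, Novak 1, Rao 4, Lowe 2, Ferri 5, Quon 5, Zheng 7, Kask 5, Orr 3.
A player with w wins dominates both others in C(w,2) triples; summing gives 6 + 0 + 6 + 1 + 10 + 10 + 21 + 10 + 3 = 67 transitive triples.
Total triples C(9,3) = 84, so cyclic triples = 84 − 67 = 17.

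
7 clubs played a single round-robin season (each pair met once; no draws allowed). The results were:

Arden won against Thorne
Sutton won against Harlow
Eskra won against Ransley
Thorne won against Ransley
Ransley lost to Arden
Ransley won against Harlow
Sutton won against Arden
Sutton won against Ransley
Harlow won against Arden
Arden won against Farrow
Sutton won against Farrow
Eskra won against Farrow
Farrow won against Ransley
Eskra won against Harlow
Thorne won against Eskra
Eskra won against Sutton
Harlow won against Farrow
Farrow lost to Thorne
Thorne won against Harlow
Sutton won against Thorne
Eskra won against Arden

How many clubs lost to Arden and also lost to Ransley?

0

Arden beat: Thorne, Farrow, Ransley.
Ransley beat: Harlow.
No one was beaten by both.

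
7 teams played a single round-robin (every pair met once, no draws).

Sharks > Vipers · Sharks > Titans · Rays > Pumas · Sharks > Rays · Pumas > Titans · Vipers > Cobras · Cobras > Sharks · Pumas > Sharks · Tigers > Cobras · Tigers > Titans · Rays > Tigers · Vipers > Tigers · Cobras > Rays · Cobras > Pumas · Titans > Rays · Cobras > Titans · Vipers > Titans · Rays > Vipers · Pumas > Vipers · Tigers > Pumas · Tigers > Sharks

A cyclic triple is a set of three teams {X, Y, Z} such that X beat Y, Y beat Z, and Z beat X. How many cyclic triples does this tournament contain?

Win totals: Pumas 3, Titans 1, Tigers 4, Rays 3, Cobras 4, Sharks 3, Vipers 3.
A team with w wins dominates both others in C(w,2) triples; summing gives 3 + 0 + 6 + 3 + 6 + 3 + 3 = 24 transitive triples.
Total triples C(7,3) = 35, so cyclic triples = 35 − 24 = 11.

11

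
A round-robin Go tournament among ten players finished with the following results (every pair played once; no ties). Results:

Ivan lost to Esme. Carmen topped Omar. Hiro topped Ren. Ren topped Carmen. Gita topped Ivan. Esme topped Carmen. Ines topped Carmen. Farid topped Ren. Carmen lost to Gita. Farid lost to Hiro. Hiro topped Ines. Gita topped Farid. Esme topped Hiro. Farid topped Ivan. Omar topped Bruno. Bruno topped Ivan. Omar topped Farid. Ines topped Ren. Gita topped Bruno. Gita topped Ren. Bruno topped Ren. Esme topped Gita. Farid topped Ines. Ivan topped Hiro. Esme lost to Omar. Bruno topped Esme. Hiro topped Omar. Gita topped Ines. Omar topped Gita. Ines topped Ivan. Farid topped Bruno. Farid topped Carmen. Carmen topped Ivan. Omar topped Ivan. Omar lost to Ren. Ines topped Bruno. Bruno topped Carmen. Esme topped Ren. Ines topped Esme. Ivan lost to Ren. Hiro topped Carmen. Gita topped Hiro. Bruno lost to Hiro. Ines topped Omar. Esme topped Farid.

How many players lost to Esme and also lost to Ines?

3

Esme beat: Ivan, Gita, Carmen, Farid, Hiro, Ren.
Ines beat: Bruno, Ivan, Carmen, Omar, Esme, Ren.
Both beat: Ivan, Carmen, Ren — 3.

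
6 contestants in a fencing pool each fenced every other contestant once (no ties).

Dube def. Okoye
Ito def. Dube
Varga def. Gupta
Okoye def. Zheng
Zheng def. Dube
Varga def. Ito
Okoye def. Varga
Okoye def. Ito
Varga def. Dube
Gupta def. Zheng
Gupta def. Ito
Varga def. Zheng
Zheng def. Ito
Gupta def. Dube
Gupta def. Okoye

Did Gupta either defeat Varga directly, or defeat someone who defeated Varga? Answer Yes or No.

Gupta did not beat Varga directly.
Gupta beat Zheng, Okoye, Dube, Ito. Of those, Okoye beat Varga.

Yes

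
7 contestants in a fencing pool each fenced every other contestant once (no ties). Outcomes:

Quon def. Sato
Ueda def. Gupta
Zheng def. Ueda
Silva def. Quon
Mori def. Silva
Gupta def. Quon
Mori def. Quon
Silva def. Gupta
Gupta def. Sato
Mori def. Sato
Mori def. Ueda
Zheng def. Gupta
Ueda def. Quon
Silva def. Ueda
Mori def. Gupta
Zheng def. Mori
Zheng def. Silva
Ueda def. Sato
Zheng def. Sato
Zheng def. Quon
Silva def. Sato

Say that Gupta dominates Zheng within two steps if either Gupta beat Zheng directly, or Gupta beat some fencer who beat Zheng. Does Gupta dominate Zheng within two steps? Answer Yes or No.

No

Gupta did not beat Zheng directly.
Gupta beat Quon, Sato, but each of them lost to Zheng. No two-step path.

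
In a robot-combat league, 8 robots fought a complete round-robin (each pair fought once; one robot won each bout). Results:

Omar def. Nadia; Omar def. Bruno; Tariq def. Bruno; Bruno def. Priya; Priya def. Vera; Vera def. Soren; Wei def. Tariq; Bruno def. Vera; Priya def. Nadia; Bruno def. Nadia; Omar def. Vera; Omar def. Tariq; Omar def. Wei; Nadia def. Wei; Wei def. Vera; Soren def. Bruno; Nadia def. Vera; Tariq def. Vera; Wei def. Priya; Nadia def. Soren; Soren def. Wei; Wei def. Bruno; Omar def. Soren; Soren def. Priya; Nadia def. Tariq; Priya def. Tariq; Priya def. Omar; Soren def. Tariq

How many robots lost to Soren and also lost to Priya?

1

Soren beat: Bruno, Wei, Priya, Tariq.
Priya beat: Vera, Nadia, Omar, Tariq.
Both beat: Tariq — 1.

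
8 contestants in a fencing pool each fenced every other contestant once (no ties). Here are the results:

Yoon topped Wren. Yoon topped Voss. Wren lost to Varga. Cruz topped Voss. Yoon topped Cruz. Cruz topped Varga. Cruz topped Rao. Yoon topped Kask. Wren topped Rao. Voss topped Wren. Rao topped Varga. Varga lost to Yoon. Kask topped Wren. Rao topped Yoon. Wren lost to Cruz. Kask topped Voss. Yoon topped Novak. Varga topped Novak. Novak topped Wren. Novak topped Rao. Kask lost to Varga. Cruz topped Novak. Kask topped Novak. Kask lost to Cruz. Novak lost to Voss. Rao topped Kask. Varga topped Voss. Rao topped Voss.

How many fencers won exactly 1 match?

1

Win totals: Wren 1, Voss 2, Novak 2, Varga 4, Rao 4, Yoon 6, Cruz 6, Kask 3.
Exactly 1: Wren — 1 fencer.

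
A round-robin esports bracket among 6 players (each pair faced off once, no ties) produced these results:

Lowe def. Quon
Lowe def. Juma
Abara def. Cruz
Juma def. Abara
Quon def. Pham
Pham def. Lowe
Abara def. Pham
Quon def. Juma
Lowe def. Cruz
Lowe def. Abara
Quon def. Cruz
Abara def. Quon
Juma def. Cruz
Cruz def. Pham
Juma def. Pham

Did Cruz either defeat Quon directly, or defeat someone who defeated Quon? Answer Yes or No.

No

Cruz did not beat Quon directly.
Cruz beat Pham, but each of them lost to Quon. No two-step path.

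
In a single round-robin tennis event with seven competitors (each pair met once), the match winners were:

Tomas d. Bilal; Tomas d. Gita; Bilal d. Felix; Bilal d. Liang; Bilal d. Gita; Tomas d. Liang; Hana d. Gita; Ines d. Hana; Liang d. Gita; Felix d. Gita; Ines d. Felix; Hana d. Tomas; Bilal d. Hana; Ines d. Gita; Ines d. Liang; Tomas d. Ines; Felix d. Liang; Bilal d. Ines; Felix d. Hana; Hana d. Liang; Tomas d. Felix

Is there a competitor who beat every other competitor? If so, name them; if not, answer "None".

Highest win total is Tomas with 5 (out of 6 possible).
Tomas lost to Hana, so no competitor went undefeated.

None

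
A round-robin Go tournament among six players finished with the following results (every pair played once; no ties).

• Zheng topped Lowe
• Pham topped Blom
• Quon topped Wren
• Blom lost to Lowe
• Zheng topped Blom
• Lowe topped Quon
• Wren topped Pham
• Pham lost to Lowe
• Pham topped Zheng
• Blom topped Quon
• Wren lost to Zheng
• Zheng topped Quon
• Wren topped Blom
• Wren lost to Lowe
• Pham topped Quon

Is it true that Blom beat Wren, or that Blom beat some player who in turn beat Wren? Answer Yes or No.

Yes

Blom did not beat Wren directly.
Blom beat Quon. Of those, Quon beat Wren.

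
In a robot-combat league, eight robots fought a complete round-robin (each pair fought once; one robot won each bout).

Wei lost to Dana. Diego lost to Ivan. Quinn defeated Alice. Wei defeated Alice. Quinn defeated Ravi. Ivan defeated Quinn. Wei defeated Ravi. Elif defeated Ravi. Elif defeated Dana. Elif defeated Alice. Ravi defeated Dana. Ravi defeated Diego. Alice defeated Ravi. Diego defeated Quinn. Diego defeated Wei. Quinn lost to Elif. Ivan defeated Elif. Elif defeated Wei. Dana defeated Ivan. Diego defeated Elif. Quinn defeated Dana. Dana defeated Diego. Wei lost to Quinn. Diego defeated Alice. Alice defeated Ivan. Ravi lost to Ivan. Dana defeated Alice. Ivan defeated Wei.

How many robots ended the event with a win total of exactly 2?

Win totals: Ravi 2, Diego 4, Dana 4, Wei 2, Quinn 4, Ivan 5, Elif 5, Alice 2.
Exactly 2: Ravi, Wei, Alice — 3 robots.

3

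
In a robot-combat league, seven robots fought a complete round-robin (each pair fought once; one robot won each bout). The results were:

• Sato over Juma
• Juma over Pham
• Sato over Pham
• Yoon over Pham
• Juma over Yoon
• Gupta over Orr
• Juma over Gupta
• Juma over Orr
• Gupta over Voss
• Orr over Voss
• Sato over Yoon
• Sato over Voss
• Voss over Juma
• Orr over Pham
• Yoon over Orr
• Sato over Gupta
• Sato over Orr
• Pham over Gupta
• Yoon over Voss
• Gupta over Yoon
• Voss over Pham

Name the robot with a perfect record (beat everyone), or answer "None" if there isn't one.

Sato has 6 wins out of 6 opponents — a perfect record.

Sato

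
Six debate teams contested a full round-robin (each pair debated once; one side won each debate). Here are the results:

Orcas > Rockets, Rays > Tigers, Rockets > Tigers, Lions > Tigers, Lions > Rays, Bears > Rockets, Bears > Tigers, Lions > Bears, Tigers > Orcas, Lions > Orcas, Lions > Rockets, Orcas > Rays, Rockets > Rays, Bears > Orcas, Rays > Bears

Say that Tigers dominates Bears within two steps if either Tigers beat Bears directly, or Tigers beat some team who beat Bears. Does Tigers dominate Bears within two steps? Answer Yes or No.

No

Tigers did not beat Bears directly.
Tigers beat Orcas, but each of them lost to Bears. No two-step path.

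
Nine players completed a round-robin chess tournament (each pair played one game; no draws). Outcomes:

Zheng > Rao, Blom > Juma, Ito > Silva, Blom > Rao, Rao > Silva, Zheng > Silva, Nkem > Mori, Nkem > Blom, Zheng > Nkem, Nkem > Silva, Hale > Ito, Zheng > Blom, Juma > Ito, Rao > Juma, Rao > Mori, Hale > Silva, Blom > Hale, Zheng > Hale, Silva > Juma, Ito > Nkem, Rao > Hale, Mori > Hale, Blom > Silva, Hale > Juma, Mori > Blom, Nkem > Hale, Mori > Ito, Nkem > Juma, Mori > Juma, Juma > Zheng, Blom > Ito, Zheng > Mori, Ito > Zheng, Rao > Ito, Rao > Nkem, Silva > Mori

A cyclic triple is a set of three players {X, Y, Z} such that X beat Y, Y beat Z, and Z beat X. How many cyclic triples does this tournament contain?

Win totals: Mori 4, Blom 5, Nkem 5, Zheng 6, Juma 2, Silva 2, Rao 6, Hale 3, Ito 3.
A player with w wins dominates both others in C(w,2) triples; summing gives 6 + 10 + 10 + 15 + 1 + 1 + 15 + 3 + 3 = 64 transitive triples.
Total triples C(9,3) = 84, so cyclic triples = 84 − 64 = 20.

20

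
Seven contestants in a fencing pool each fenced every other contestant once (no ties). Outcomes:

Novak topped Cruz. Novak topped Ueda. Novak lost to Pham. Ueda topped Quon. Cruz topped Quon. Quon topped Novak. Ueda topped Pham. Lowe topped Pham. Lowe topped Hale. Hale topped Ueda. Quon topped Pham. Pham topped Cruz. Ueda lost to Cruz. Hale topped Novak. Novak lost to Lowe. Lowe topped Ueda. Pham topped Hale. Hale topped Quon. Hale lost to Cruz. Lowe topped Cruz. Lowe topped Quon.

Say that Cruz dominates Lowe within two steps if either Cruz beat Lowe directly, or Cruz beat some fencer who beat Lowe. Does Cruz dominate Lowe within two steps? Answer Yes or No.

Cruz did not beat Lowe directly.
Cruz beat Ueda, Hale, Quon, but each of them lost to Lowe. No two-step path.

No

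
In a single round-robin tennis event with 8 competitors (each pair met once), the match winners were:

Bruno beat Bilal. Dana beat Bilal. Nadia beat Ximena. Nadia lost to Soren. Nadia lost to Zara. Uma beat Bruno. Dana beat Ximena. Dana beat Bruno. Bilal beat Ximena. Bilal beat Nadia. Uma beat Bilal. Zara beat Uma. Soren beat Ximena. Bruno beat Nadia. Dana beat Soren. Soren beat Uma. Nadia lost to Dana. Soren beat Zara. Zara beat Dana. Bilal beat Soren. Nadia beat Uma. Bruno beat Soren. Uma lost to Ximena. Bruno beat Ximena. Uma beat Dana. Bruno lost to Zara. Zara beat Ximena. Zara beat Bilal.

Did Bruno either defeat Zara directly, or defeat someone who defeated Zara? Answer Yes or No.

Bruno did not beat Zara directly.
Bruno beat Ximena, Nadia, Soren, Bilal. Of those, Soren beat Zara.

Yes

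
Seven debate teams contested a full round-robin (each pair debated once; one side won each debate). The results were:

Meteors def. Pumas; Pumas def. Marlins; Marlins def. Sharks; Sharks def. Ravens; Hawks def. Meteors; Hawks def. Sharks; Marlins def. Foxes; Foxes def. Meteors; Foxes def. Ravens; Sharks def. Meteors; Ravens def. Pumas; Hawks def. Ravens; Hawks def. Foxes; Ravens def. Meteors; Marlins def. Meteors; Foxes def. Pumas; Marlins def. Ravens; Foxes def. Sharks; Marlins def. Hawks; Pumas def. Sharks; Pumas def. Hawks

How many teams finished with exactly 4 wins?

2

Win totals: Foxes 4, Sharks 2, Meteors 1, Marlins 5, Ravens 2, Pumas 3, Hawks 4.
Exactly 4: Foxes, Hawks — 2 teams.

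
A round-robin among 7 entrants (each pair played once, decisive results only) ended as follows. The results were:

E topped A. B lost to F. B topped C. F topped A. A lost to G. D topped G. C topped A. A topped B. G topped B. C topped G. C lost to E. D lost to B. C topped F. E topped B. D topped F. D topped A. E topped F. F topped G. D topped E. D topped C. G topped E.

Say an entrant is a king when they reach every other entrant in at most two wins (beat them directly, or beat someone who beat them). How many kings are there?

5

A cannot reach E, F, G in two steps.
B reaches everyone (king).
C cannot reach D in two steps.
D reaches everyone (king).
E reaches everyone (king).
F reaches everyone (king).
G reaches everyone (king).
Kings: B, D, E, F, G — 5.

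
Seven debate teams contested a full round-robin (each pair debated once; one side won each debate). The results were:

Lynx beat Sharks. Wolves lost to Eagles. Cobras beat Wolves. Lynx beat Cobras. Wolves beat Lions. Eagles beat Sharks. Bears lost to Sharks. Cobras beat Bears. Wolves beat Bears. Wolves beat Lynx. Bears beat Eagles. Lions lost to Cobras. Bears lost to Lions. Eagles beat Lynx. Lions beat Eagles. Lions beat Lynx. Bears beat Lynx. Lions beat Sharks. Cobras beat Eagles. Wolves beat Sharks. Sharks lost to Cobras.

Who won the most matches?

Cobras

Win totals: Lions 4, Bears 2, Cobras 5, Lynx 2, Sharks 1, Wolves 4, Eagles 3.
Cobras leads with 5 wins (next highest: 4).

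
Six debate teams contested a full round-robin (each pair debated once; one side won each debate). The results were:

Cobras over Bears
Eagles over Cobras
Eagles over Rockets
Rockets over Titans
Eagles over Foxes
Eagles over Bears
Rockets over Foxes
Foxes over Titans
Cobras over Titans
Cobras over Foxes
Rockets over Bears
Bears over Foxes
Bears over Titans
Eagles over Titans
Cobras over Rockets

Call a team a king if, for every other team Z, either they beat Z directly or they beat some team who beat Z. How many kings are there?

Bears cannot reach Rockets, Cobras, Eagles in two steps.
Rockets cannot reach Cobras, Eagles in two steps.
Foxes cannot reach Bears, Rockets, Cobras, Eagles in two steps.
Titans cannot reach Bears, Rockets, Foxes, Cobras, Eagles in two steps.
Cobras cannot reach Eagles in two steps.
Eagles reaches everyone (king).
Kings: Eagles — 1.

1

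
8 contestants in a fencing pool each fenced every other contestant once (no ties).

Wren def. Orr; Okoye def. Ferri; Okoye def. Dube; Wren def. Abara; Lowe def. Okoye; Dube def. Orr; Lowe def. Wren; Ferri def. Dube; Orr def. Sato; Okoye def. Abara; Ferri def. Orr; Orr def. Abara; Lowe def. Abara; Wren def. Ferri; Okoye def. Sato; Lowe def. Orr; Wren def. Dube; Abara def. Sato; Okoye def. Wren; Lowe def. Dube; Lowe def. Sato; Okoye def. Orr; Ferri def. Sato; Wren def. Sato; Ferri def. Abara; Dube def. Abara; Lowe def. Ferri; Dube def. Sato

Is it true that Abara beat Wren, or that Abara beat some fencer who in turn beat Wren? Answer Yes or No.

Abara did not beat Wren directly.
Abara beat Sato, but each of them lost to Wren. No two-step path.

No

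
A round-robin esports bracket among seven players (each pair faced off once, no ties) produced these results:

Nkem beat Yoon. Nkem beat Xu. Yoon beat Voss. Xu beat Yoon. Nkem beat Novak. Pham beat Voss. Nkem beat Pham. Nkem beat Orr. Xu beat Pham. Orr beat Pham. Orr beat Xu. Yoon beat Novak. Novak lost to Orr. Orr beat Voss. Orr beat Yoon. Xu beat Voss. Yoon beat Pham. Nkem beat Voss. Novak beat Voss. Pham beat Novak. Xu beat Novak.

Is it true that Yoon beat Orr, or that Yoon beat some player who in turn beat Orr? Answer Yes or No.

No

Yoon did not beat Orr directly.
Yoon beat Voss, Pham, Novak, but each of them lost to Orr. No two-step path.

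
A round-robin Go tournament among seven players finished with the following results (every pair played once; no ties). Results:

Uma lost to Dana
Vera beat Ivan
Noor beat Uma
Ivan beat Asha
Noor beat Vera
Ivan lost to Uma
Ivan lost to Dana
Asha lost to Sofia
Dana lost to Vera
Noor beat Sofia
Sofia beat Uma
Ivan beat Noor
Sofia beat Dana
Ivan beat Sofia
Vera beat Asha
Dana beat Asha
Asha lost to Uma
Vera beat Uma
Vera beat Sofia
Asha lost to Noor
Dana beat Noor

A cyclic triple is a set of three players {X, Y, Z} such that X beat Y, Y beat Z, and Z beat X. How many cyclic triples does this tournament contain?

Win totals: Uma 2, Noor 4, Ivan 3, Asha 0, Sofia 3, Dana 4, Vera 5.
A player with w wins dominates both others in C(w,2) triples; summing gives 1 + 6 + 3 + 0 + 3 + 6 + 10 = 29 transitive triples.
Total triples C(7,3) = 35, so cyclic triples = 35 − 29 = 6.

6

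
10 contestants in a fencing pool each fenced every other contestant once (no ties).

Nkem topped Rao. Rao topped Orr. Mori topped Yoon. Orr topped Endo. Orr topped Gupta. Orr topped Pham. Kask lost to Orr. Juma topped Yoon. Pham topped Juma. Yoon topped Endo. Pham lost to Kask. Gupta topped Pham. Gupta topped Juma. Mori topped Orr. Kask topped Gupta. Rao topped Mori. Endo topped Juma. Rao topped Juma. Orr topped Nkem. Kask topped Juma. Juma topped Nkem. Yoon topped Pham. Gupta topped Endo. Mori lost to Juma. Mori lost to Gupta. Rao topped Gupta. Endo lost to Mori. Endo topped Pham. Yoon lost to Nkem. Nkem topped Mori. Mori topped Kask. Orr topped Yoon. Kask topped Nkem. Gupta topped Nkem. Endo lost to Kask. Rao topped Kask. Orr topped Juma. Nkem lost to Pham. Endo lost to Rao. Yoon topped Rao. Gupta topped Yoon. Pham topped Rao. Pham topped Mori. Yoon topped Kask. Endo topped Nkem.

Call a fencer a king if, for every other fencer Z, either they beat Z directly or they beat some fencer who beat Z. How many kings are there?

7

Gupta reaches everyone (king).
Juma cannot reach Gupta in two steps.
Pham reaches everyone (king).
Orr reaches everyone (king).
Rao reaches everyone (king).
Kask cannot reach Orr in two steps.
Nkem reaches everyone (king).
Yoon reaches everyone (king).
Endo cannot reach Gupta, Orr, Kask in two steps.
Mori reaches everyone (king).
Kings: Gupta, Pham, Orr, Rao, Nkem, Yoon, Mori — 7.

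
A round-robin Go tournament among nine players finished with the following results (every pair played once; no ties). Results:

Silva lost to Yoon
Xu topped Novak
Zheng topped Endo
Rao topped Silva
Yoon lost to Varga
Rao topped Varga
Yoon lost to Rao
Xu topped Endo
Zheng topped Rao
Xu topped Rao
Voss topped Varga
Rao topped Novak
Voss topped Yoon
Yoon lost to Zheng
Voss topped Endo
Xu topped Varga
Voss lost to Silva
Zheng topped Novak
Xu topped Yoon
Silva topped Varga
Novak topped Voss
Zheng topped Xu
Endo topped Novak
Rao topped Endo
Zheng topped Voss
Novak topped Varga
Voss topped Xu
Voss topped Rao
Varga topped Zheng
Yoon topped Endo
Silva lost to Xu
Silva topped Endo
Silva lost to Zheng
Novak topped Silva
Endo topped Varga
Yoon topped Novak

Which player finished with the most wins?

Zheng

Win totals: Novak 3, Yoon 3, Voss 5, Zheng 7, Endo 2, Rao 5, Silva 3, Varga 2, Xu 6.
Zheng leads with 7 wins (next highest: 6).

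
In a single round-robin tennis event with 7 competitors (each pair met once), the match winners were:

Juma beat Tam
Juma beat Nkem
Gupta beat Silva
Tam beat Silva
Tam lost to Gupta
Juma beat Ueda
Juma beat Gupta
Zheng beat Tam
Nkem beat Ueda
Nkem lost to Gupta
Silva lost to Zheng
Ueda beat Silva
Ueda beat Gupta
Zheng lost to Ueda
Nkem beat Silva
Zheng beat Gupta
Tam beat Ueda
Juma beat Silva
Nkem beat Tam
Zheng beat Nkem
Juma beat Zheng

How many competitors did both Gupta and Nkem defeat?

Gupta beat: Tam, Silva, Nkem.
Nkem beat: Tam, Silva, Ueda.
Both beat: Tam, Silva — 2.

2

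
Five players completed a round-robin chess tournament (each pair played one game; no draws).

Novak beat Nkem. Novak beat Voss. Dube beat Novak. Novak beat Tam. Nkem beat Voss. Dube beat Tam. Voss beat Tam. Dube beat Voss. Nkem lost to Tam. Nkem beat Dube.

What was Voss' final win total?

Voss' results: beat Tam; lost to Dube, Nkem, Novak.
That is 1 win.

1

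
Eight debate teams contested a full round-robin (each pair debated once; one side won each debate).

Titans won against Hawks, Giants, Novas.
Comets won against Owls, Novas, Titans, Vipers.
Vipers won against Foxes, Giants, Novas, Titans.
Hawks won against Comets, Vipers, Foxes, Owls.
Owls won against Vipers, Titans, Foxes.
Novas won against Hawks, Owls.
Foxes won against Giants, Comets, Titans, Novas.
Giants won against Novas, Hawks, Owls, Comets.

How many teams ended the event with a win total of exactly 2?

Win totals: Vipers 4, Foxes 4, Titans 3, Giants 4, Owls 3, Comets 4, Hawks 4, Novas 2.
Exactly 2: Novas — 1 team.

1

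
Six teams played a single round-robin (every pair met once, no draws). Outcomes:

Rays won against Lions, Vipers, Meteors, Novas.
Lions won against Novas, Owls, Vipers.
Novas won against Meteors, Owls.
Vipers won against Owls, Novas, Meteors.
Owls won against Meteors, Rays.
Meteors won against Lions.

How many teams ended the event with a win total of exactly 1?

1

Win totals: Owls 2, Lions 3, Novas 2, Meteors 1, Rays 4, Vipers 3.
Exactly 1: Meteors — 1 team.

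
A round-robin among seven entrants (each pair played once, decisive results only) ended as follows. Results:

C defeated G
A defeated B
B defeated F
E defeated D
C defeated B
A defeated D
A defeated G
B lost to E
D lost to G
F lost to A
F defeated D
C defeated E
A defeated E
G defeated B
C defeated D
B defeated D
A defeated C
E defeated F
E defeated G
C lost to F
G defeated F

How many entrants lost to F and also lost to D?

F beat: C, D.
D beat: no one.
No one was beaten by both.

0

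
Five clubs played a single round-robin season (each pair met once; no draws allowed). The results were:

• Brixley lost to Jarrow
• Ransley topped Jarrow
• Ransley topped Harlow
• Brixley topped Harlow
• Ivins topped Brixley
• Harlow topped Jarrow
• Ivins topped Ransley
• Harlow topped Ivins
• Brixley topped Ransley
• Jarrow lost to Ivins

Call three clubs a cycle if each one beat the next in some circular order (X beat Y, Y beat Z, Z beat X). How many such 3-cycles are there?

4

Win totals: Ransley 2, Brixley 2, Ivins 3, Harlow 2, Jarrow 1.
A club with w wins dominates both others in C(w,2) triples; summing gives 1 + 1 + 3 + 1 + 0 = 6 transitive triples.
Total triples C(5,3) = 10, so cyclic triples = 10 − 6 = 4.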